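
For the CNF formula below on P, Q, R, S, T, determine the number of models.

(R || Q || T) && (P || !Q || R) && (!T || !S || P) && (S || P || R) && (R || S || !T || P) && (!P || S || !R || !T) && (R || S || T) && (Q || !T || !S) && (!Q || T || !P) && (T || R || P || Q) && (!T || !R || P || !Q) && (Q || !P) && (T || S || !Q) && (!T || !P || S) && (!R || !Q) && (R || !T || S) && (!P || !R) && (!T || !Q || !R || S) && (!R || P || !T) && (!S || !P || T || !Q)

3

There are 2^5 = 32 truth assignments over (P, Q, R, S, T).
Split on Q. With Q = true, the clauses containing Q are satisfied and !Q drops from the rest; 1 of the 2^4 = 16 assignments to the other variables satisfy what remains.
With Q = false, by the same count on the reduced clause set, 2 assignments work.
(One model: P=F, Q=F, R=T, S=F, T=F.)
Total: 1 + 2 = 3.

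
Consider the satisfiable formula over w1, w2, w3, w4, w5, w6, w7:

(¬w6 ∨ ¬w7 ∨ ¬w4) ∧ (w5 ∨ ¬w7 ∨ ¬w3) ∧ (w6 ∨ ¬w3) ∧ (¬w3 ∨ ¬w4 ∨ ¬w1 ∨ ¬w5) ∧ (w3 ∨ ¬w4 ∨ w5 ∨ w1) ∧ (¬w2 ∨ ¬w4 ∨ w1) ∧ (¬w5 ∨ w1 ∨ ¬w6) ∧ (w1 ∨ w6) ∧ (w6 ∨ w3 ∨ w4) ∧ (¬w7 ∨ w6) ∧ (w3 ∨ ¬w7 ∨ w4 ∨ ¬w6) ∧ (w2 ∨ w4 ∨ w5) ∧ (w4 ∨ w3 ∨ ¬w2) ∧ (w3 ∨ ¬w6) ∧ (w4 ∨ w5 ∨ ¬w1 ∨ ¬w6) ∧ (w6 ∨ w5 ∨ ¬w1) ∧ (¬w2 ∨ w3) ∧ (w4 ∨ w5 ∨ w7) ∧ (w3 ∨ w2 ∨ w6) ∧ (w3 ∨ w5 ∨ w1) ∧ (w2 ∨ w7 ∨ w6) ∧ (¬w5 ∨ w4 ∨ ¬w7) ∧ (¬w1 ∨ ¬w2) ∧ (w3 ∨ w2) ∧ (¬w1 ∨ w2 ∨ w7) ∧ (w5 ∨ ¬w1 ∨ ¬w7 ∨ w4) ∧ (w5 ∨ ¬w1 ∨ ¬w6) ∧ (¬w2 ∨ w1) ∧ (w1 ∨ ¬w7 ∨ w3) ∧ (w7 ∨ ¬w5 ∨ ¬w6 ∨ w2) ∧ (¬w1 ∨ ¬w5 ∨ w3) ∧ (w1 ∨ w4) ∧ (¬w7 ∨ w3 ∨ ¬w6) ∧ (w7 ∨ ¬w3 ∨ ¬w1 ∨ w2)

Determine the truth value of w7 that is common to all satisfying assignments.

False

Suppose w7 = True.
From the singleton clause (w6), w6 = True.
From the singleton clause (¬w4), w4 = False.
From the singleton clause (w3), w3 = True.
From the singleton clause (w5), w5 = True.
But (¬w5) is also a unit clause — contradiction.
So every satisfying assignment has w7 = False.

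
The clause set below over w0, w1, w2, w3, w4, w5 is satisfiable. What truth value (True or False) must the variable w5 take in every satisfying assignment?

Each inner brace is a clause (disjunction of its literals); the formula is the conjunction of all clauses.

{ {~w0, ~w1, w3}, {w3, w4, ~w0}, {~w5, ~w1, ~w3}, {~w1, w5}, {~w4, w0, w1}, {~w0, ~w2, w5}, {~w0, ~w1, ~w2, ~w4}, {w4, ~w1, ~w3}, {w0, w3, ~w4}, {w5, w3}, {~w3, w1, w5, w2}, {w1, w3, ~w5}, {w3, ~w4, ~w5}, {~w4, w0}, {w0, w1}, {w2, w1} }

Suppose w5 = 0.
From the singleton clause (~w1), w1 = 0.
From the singleton clause (w3), w3 = 1.
From the singleton clause (w2), w2 = 1.
From the singleton clause (~w0), w0 = 0.
That conflicts with the unit clause (w0).
So every satisfying assignment has w5 = True.

True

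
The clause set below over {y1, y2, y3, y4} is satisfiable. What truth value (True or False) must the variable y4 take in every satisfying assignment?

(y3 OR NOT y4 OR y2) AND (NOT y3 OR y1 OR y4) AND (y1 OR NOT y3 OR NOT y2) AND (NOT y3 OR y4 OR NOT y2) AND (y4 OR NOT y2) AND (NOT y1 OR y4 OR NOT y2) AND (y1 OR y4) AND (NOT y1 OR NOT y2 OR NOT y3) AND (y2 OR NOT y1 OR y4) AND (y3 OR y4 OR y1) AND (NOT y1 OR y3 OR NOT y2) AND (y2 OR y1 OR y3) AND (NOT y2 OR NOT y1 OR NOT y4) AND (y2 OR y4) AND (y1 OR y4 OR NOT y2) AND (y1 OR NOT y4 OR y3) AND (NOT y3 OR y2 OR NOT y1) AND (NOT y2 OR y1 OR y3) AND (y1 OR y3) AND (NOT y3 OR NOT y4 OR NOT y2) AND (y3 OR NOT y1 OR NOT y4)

Suppose y4 = false.
Unit clause (NOT y2) forces y2 = false.
Now (y2) is unsatisfied and unit — conflict.
So every satisfying assignment has y4 = True.

True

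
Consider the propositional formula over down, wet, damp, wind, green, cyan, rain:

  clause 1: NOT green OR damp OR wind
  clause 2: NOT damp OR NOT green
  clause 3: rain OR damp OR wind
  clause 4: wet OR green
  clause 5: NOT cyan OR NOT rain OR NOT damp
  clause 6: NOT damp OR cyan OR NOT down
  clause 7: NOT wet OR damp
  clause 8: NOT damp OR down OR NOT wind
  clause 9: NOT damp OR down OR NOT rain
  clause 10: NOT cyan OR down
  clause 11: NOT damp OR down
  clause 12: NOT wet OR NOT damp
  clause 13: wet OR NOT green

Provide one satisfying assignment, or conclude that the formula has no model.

UNSATISFIABLE

Try damp = false.
Unit clause (NOT wet) forces wet = false.
Unit clause (green) forces green = true.
That conflicts with the unit clause (NOT green).
Backtrack on damp: now try damp = true.
Unit clause (NOT green) forces green = false.
Unit clause (wet) forces wet = true.
That conflicts with the unit clause (NOT wet).
Both values of damp lead to a conflict.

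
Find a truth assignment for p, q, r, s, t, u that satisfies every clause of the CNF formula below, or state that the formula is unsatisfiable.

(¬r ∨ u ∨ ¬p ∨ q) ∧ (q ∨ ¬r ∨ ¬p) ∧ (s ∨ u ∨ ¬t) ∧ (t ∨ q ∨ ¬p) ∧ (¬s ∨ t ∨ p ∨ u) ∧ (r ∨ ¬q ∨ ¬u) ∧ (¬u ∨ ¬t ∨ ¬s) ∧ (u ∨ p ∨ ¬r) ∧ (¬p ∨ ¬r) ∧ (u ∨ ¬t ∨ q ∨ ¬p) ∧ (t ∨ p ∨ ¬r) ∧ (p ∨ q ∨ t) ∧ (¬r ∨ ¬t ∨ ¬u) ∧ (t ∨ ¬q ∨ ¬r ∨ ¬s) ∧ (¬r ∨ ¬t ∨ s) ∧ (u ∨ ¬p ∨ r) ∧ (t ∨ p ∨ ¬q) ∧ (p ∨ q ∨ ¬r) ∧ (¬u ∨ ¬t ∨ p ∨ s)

Case p = False:
Case u = False:
The clause (¬r) is unit, so r = False.
Case s = True:
The clause (t) is unit, so t = True.
Every clause is now satisfied; q is unconstrained.

p: False,  q: True,  r: False,  s: True,  t: True,  u: False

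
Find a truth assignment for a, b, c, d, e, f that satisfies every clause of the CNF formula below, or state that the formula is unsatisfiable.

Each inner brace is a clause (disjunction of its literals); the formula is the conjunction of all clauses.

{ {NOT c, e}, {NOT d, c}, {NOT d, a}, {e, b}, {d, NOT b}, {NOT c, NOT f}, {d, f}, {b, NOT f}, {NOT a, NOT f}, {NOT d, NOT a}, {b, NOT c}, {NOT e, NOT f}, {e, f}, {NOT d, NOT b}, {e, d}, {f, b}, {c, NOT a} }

Case c = false:
From the singleton clause (NOT d), d = false.
From the singleton clause (NOT b), b = false.
From the singleton clause (e), e = true.
From the singleton clause (f), f = true.
Now (NOT f) is unsatisfied and unit — conflict.
Undo c and try c = true.
From the singleton clause (e), e = true.
From the singleton clause (NOT f), f = false.
From the singleton clause (d), d = true.
From the singleton clause (a), a = true.
Now (NOT a) is unsatisfied and unit — conflict.
Both values of c lead to a conflict.

UNSATISFIABLE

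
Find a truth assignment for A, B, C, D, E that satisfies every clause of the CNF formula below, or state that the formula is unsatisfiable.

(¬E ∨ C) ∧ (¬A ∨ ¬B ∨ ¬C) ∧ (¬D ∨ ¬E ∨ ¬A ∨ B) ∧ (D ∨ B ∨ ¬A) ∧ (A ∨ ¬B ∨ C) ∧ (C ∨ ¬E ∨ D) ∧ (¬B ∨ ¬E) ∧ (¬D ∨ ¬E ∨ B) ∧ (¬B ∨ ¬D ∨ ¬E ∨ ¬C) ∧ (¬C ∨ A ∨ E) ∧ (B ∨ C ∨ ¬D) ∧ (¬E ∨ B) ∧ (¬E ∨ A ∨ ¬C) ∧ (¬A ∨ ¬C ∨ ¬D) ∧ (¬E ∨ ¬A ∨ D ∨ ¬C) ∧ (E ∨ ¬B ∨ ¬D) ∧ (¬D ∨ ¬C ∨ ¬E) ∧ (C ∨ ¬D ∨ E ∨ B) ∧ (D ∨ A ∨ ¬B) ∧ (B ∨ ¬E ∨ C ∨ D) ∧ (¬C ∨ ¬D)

A: True,  B: True,  C: False,  D: False,  E: False

Case E = False:
Case C = False:
Case A = True:
Case D = False:
(B) alone gives B = True.
This assignment satisfies each clause.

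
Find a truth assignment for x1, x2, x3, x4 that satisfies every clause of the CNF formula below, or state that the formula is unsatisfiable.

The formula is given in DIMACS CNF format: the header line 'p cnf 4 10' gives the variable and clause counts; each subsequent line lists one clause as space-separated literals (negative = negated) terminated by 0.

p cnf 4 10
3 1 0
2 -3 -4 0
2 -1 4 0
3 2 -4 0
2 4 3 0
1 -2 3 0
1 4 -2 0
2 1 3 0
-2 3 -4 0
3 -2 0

x1: False,  x2: False,  x3: True,  x4: False

Suppose x3 = True.
Suppose x2 = False.
From the singleton clause (¬x4), x4 = False.
From the singleton clause (¬x1), x1 = False.
This assignment satisfies each clause.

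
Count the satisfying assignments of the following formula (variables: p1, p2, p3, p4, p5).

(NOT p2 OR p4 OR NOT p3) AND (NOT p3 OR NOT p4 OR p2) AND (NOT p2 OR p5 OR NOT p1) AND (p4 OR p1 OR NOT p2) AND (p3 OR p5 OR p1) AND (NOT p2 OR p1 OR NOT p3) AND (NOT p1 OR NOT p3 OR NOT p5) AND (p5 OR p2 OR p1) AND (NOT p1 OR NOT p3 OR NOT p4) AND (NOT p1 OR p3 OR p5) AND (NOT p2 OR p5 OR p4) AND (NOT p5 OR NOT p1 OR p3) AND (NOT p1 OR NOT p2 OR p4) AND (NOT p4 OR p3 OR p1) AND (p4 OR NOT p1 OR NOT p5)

There are 2^5 = 32 truth assignments over (p1, p2, p3, p4, p5).
Split on p2. With p2 = true, the clauses containing p2 are satisfied and NOT p2 drops from the rest; 0 of the 2^4 = 16 assignments to the other variables satisfy what remains.
With p2 = false, by the same count on the reduced clause set, 3 assignments work.
Total: 0 + 3 = 3.

3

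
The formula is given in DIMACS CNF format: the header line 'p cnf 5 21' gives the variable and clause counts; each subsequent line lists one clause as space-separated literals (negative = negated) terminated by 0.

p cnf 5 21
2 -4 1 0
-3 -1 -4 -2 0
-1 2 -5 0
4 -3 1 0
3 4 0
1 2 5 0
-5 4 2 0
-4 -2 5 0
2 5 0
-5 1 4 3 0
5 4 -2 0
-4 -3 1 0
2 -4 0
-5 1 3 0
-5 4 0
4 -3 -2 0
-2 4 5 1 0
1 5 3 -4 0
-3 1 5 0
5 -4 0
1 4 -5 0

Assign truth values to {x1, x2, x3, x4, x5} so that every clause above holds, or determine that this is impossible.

Try x3 = False.
The clause (x4) is unit, so x4 = True.
The clause (x2) is unit, so x2 = True.
The clause (x5) is unit, so x5 = True.
The clause (x1) is unit, so x1 = True.
This assignment satisfies each clause.

x1=True,  x2=True,  x3=False,  x4=True,  x5=True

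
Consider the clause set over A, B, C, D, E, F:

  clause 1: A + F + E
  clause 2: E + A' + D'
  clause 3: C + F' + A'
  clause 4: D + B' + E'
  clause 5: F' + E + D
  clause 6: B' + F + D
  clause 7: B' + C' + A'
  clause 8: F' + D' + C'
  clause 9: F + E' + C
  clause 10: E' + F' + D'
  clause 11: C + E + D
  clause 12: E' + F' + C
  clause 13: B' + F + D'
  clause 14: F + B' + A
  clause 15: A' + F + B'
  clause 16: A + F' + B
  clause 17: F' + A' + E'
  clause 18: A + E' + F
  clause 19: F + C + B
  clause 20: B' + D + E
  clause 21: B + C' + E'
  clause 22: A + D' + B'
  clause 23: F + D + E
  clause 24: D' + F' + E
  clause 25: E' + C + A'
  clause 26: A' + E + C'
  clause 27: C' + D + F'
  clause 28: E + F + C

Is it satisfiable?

Case A = 1:
Case E = 1:
Unit clause (F') forces F = 0.
Unit clause (C) forces C = 1.
Unit clause (B') forces B = 0.
But (B) is also a unit clause — contradiction.
So E must be the other value — set E = 0.
Unit clause (D') forces D = 0.
Unit clause (F') forces F = 0.
But (F) is also a unit clause — contradiction.
Both values of E lead to a conflict.
So A must be the other value — set A = 0.
Case F = 1:
Unit clause (B) forces B = 1.
Unit clause (D') forces D = 0.
Unit clause (E') forces E = 0.
But (E) is also a unit clause — contradiction.
So F must be the other value — set F = 0.
Unit clause (E) forces E = 1.
But (E') is also a unit clause — contradiction.
Both values of F lead to a conflict.
Both values of A lead to a conflict.
No assignment satisfies every clause.

Unsatisfiable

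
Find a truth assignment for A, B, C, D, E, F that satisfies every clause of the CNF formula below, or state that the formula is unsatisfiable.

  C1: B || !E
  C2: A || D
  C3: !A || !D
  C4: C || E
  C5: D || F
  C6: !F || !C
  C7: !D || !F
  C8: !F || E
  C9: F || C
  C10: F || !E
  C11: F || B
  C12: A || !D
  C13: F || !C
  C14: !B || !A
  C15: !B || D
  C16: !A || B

UNSATISFIABLE

Suppose B = true.
Unit clause (!A) forces A = false.
Unit clause (D) forces D = true.
But (!D) is also a unit clause — contradiction.
Undo B and try B = false.
Unit clause (!E) forces E = false.
Unit clause (C) forces C = true.
Unit clause (!F) forces F = false.
But (F) is also a unit clause — contradiction.
Either choice for B ends in contradiction.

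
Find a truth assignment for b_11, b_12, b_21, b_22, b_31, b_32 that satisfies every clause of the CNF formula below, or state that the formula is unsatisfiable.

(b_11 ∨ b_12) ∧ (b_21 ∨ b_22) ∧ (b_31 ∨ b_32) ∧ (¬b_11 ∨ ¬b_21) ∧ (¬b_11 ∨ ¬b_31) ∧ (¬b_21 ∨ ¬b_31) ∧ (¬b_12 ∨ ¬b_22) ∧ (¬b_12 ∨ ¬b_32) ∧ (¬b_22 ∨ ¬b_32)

UNSATISFIABLE

Try b_11 = True.
From the singleton clause (¬b_21), b_21 = False.
From the singleton clause (b_22), b_22 = True.
From the singleton clause (¬b_31), b_31 = False.
From the singleton clause (b_32), b_32 = True.
That conflicts with the unit clause (¬b_32).
So b_11 must be the other value — set b_11 = False.
From the singleton clause (b_12), b_12 = True.
From the singleton clause (¬b_22), b_22 = False.
From the singleton clause (b_21), b_21 = True.
From the singleton clause (¬b_31), b_31 = False.
From the singleton clause (b_32), b_32 = True.
That conflicts with the unit clause (¬b_32).
Neither b_11 = True nor b_11 = False works.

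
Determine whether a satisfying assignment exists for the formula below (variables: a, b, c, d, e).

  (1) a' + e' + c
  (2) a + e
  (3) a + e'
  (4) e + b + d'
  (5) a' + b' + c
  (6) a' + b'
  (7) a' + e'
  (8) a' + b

Branch on a: set a = 1.
(b') alone gives b = 0.
But (b) is also a unit clause — contradiction.
Backtrack on a: now try a = 0.
(e) alone gives e = 1.
But (e') is also a unit clause — contradiction.
Neither a = 1 nor a = 0 works.
No assignment satisfies every clause.

Unsatisfiable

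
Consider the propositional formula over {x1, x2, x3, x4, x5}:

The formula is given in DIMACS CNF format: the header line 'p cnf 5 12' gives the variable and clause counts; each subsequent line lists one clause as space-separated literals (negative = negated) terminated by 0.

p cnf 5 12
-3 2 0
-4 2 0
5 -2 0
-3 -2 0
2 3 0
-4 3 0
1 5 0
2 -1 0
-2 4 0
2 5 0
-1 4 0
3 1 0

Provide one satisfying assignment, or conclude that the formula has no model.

Suppose x3 = False.
Unit clause (x2) forces x2 = True.
Unit clause (x5) forces x5 = True.
Unit clause (¬x4) forces x4 = False.
Now (x4) is unsatisfied and unit — conflict.
Backtrack on x3: now try x3 = True.
Unit clause (x2) forces x2 = True.
Now (¬x2) is unsatisfied and unit — conflict.
Either choice for x3 ends in contradiction.

UNSATISFIABLE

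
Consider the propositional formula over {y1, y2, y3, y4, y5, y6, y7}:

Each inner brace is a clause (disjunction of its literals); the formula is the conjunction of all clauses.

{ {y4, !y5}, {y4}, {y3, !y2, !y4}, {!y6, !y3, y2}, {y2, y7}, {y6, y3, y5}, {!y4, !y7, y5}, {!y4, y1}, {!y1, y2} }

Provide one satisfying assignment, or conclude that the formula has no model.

The clause (y4) is unit, so y4 = true.
The clause (y1) is unit, so y1 = true.
The clause (y2) is unit, so y2 = true.
The clause (y3) is unit, so y3 = true.
Case y7 = true:
The clause (y5) is unit, so y5 = true.
No clause remains; y6 is free.

y1 ↦ true, y2 ↦ true, y3 ↦ true, y4 ↦ true, y5 ↦ true, y6 ↦ true, y7 ↦ true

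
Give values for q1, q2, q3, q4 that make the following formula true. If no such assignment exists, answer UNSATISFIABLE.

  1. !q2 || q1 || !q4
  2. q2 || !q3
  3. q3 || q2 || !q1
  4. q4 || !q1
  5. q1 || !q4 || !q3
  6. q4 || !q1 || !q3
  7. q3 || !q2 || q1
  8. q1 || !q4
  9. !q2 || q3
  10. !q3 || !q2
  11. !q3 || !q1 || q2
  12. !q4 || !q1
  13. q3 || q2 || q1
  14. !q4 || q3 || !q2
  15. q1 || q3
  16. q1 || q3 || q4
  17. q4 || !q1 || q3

Try q2 = true.
From the singleton clause (q3), q3 = true.
Now (!q3) is unsatisfied and unit — conflict.
That branch fails; take q2 = false instead.
From the singleton clause (!q3), q3 = false.
From the singleton clause (!q1), q1 = false.
Now (q1) is unsatisfied and unit — conflict.
Neither q2 = true nor q2 = false works.

UNSATISFIABLE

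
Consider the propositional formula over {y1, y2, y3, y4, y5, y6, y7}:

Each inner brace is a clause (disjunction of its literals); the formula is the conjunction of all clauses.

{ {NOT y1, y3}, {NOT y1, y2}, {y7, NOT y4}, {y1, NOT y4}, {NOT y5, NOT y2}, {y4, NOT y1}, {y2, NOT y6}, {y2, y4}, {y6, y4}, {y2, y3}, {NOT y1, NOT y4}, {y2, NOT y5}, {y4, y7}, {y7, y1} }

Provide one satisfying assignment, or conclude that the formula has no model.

Try y1 = false.
From the singleton clause (NOT y4), y4 = false.
From the singleton clause (y2), y2 = true.
From the singleton clause (NOT y5), y5 = false.
From the singleton clause (y6), y6 = true.
From the singleton clause (y7), y7 = true.
No clause remains; y3 is free.

y1: false, y2: true, y3: true, y4: false, y5: false, y6: true, y7: true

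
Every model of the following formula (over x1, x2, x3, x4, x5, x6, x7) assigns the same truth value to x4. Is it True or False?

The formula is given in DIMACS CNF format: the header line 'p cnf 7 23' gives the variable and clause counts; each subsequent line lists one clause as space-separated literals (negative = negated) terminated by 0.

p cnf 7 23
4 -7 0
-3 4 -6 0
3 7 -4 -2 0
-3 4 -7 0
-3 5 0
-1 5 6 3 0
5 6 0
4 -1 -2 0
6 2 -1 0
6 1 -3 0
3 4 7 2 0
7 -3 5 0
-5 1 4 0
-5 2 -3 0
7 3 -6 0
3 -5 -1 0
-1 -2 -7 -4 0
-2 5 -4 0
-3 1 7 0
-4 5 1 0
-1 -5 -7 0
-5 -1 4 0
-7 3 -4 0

Suppose x4 = False.
Unit clause (¬x7) forces x7 = False.
Suppose x3 = False.
Unit clause (x2) forces x2 = True.
Unit clause (¬x1) forces x1 = False.
Unit clause (¬x5) forces x5 = False.
Unit clause (x6) forces x6 = True.
But (¬x6) is also a unit clause — contradiction.
That branch fails; take x3 = True instead.
Unit clause (¬x6) forces x6 = False.
Unit clause (x5) forces x5 = True.
Unit clause (x1) forces x1 = True.
But (¬x1) is also a unit clause — contradiction.
Either choice for x3 ends in contradiction.
So every satisfying assignment has x4 = True.

True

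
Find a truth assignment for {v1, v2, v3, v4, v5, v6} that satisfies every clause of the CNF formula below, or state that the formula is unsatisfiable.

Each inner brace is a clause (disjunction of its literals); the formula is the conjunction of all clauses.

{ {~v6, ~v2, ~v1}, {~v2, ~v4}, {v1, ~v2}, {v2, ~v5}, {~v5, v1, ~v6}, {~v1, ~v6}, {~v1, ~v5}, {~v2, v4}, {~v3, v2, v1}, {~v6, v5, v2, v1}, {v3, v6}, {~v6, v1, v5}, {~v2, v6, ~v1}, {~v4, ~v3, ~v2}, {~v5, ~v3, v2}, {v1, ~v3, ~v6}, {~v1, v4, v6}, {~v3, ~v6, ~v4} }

v1=1; v2=0; v3=1; v4=1; v5=0; v6=0

Try v2 = 0.
Unit clause (~v5) forces v5 = 0.
Try v1 = 1.
Unit clause (~v6) forces v6 = 0.
Unit clause (v3) forces v3 = 1.
Unit clause (v4) forces v4 = 1.
All clauses are satisfied.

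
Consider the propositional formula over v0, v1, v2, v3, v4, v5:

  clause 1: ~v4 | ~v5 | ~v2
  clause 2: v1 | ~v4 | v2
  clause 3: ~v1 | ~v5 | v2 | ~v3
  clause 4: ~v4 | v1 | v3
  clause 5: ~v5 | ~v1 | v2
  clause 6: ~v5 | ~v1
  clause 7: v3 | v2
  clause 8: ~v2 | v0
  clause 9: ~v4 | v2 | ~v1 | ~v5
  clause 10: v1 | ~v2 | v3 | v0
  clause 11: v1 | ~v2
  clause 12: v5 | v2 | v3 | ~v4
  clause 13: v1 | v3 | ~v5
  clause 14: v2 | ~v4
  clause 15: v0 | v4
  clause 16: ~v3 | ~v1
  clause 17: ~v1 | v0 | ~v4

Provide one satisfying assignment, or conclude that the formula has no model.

v0: 1, v1: 1, v2: 1, v3: 0, v4: 1, v5: 0

Branch on v5: set v5 = 0.
Branch on v3: set v3 = 0.
From the singleton clause (v2), v2 = 1.
From the singleton clause (v0), v0 = 1.
From the singleton clause (v1), v1 = 1.
All clauses hold; v4 can take either value.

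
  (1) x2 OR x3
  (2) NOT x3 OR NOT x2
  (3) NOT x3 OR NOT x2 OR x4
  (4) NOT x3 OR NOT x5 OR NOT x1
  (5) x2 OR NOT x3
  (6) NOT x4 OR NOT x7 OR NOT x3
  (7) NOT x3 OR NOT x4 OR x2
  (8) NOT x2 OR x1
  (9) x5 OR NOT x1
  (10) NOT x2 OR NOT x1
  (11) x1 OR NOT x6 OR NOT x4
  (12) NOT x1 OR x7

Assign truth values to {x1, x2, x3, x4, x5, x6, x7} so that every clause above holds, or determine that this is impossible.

UNSATISFIABLE

Branch on x2: set x2 = true.
(NOT x3) alone gives x3 = false.
(x1) alone gives x1 = true.
But (NOT x1) is also a unit clause — contradiction.
So x2 must be the other value — set x2 = false.
(x3) alone gives x3 = true.
But (NOT x3) is also a unit clause — contradiction.
Either choice for x2 ends in contradiction.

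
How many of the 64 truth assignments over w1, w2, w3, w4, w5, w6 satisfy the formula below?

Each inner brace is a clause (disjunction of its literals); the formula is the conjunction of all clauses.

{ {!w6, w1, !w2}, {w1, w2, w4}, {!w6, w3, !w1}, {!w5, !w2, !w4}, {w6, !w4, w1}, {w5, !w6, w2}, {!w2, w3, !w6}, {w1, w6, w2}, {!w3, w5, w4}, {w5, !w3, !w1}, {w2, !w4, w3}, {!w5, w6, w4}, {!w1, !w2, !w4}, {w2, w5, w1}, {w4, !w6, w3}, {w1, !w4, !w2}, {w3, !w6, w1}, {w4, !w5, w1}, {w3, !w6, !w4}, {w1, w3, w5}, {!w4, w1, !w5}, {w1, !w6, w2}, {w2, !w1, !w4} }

There are 2^6 = 64 truth assignments over (w1, w2, w3, w4, w5, w6).
Split on w3. With w3 = true, the clauses containing w3 are satisfied and !w3 drops from the rest; 2 of the 2^5 = 32 assignments to the other variables satisfy what remains.
With w3 = false, by the same count on the reduced clause set, 2 assignments work.
(One model: w1=T, w2=F, w3=F, w4=F, w5=F, w6=F.)
Total: 2 + 2 = 4.

4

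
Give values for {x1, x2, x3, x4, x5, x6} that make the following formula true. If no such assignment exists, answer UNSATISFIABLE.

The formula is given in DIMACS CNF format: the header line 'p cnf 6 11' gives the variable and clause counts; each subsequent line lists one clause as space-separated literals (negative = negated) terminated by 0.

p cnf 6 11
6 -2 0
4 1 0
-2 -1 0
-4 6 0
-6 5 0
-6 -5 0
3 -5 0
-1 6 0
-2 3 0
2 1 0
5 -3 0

UNSATISFIABLE

Branch on x6: set x6 = True.
From the singleton clause (x5), x5 = True.
But (¬x5) is also a unit clause — contradiction.
Undo x6 and try x6 = False.
From the singleton clause (¬x2), x2 = False.
From the singleton clause (¬x4), x4 = False.
From the singleton clause (x1), x1 = True.
But (¬x1) is also a unit clause — contradiction.
Both values of x6 lead to a conflict.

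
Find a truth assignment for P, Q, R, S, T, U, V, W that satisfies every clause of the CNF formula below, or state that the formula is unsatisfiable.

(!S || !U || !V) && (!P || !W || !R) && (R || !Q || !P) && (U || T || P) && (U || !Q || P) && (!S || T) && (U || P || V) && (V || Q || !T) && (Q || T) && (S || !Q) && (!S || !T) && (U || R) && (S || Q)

UNSATISFIABLE

Case S = false:
(!Q) alone gives Q = false.
That conflicts with the unit clause (Q).
Backtrack on S: now try S = true.
(T) alone gives T = true.
That conflicts with the unit clause (!T).
Neither S = true nor S = false works.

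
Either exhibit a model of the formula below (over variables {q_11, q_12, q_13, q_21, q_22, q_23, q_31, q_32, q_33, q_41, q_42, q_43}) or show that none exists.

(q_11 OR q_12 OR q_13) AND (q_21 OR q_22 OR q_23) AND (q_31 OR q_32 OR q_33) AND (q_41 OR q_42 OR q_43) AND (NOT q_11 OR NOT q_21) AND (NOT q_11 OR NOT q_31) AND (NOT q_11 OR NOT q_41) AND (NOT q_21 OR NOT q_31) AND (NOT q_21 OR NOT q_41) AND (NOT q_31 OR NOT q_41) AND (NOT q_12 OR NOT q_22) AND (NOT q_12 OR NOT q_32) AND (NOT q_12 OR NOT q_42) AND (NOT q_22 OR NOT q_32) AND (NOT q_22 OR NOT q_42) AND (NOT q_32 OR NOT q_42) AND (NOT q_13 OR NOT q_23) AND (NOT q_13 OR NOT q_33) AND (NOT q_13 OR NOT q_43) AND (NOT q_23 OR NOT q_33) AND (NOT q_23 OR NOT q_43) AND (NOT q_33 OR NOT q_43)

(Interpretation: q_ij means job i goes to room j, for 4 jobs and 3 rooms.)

Case q_11 = false:
Case q_12 = true:
Unit clause (NOT q_22) forces q_22 = false.
Unit clause (NOT q_32) forces q_32 = false.
Unit clause (NOT q_42) forces q_42 = false.
Case q_21 = true:
Unit clause (NOT q_31) forces q_31 = false.
Unit clause (q_33) forces q_33 = true.
Unit clause (NOT q_41) forces q_41 = false.
Unit clause (q_43) forces q_43 = true.
But (NOT q_43) is also a unit clause — contradiction.
Undo q_21 and try q_21 = false.
Unit clause (q_23) forces q_23 = true.
Unit clause (NOT q_13) forces q_13 = false.
Unit clause (NOT q_33) forces q_33 = false.
Unit clause (q_31) forces q_31 = true.
Unit clause (NOT q_41) forces q_41 = false.
Unit clause (q_43) forces q_43 = true.
But (NOT q_43) is also a unit clause — contradiction.
Both values of q_21 lead to a conflict.
Undo q_12 and try q_12 = false.
Unit clause (q_13) forces q_13 = true.
Unit clause (NOT q_23) forces q_23 = false.
Unit clause (NOT q_33) forces q_33 = false.
Unit clause (NOT q_43) forces q_43 = false.
Case q_21 = true:
Unit clause (NOT q_31) forces q_31 = false.
Unit clause (q_32) forces q_32 = true.
Unit clause (NOT q_41) forces q_41 = false.
Unit clause (q_42) forces q_42 = true.
But (NOT q_42) is also a unit clause — contradiction.
Undo q_21 and try q_21 = false.
Unit clause (q_22) forces q_22 = true.
Unit clause (NOT q_32) forces q_32 = false.
Unit clause (q_31) forces q_31 = true.
Unit clause (NOT q_41) forces q_41 = false.
Unit clause (q_42) forces q_42 = true.
But (NOT q_42) is also a unit clause — contradiction.
Both values of q_21 lead to a conflict.
Both values of q_12 lead to a conflict.
Undo q_11 and try q_11 = true.
Unit clause (NOT q_21) forces q_21 = false.
Unit clause (NOT q_31) forces q_31 = false.
Unit clause (NOT q_41) forces q_41 = false.
Case q_22 = true:
Unit clause (NOT q_12) forces q_12 = false.
Unit clause (NOT q_32) forces q_32 = false.
Unit clause (q_33) forces q_33 = true.
Unit clause (NOT q_42) forces q_42 = false.
Unit clause (q_43) forces q_43 = true.
But (NOT q_43) is also a unit clause — contradiction.
Undo q_22 and try q_22 = false.
Unit clause (q_23) forces q_23 = true.
Unit clause (NOT q_13) forces q_13 = false.
Unit clause (NOT q_33) forces q_33 = false.
Unit clause (q_32) forces q_32 = true.
Unit clause (NOT q_12) forces q_12 = false.
Unit clause (NOT q_42) forces q_42 = false.
Unit clause (q_43) forces q_43 = true.
But (NOT q_43) is also a unit clause — contradiction.
Both values of q_22 lead to a conflict.
Both values of q_11 lead to a conflict.

UNSATISFIABLE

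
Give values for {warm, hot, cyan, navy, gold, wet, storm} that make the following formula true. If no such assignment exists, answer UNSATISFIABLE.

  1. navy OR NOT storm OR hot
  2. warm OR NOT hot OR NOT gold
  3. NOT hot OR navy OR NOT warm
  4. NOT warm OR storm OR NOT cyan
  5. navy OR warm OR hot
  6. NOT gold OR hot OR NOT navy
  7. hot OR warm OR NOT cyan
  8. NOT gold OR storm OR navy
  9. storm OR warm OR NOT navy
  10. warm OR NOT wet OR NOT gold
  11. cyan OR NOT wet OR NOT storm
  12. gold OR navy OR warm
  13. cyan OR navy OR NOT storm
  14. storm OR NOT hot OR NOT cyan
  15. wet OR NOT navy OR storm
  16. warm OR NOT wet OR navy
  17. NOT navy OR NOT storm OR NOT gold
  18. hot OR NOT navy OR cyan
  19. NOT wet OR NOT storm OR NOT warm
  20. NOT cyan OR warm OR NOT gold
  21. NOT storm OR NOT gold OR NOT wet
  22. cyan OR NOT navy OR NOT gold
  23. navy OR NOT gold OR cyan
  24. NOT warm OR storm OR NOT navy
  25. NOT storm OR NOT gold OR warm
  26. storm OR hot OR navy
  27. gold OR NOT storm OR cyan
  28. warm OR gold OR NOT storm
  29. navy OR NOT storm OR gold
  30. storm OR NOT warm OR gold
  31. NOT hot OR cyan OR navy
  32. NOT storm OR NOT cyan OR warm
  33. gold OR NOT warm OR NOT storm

UNSATISFIABLE

Branch on navy: set navy = true.
Branch on gold: set gold = false.
Branch on storm: set storm = true.
From the singleton clause (cyan), cyan = true.
From the singleton clause (warm), warm = true.
Now (NOT warm) is unsatisfied and unit — conflict.
That branch fails; take storm = false instead.
From the singleton clause (warm), warm = true.
Now (NOT warm) is unsatisfied and unit — conflict.
Both values of storm lead to a conflict.
That branch fails; take gold = true instead.
From the singleton clause (hot), hot = true.
From the singleton clause (warm), warm = true.
From the singleton clause (NOT storm), storm = false.
Now (storm) is unsatisfied and unit — conflict.
Both values of gold lead to a conflict.
That branch fails; take navy = false instead.
Branch on storm: set storm = false.
From the singleton clause (NOT gold), gold = false.
From the singleton clause (warm), warm = true.
Now (NOT warm) is unsatisfied and unit — conflict.
That branch fails; take storm = true instead.
From the singleton clause (hot), hot = true.
From the singleton clause (NOT warm), warm = false.
From the singleton clause (NOT gold), gold = false.
Now (gold) is unsatisfied and unit — conflict.
Both values of storm lead to a conflict.
Both values of navy lead to a conflict.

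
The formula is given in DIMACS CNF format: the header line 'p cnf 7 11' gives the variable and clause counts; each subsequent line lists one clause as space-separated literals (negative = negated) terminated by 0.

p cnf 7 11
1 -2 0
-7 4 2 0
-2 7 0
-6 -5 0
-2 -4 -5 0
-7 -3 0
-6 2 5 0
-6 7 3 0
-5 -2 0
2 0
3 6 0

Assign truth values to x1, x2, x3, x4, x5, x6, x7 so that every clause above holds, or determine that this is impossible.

(x2) alone gives x2 = True.
(x1) alone gives x1 = True.
(x7) alone gives x7 = True.
(¬x3) alone gives x3 = False.
(¬x5) alone gives x5 = False.
(x6) alone gives x6 = True.
All clauses hold; x4 can take either value.

x1 ↦ True,  x2 ↦ True,  x3 ↦ False,  x4 ↦ True,  x5 ↦ False,  x6 ↦ True,  x7 ↦ True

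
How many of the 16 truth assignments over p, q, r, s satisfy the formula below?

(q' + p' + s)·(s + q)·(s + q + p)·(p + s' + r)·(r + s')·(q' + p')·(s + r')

4

There are 2^4 = 16 truth assignments over (p, q, r, s).
Check each against the 7 clauses (columns in the order p, q, r, s):
  F F F F  ✗ fails (s + q)
  F F F T  ✗ fails (p + s' + r)
  F F T F  ✗ fails (s + q)
  F F T T  ✓ satisfies all
  F T F F  ✓ satisfies all
  F T F T  ✗ fails (p + s' + r)
  F T T F  ✗ fails (s + r')
  F T T T  ✓ satisfies all
  T F F F  ✗ fails (s + q)
  T F F T  ✗ fails (r + s')
  T F T F  ✗ fails (s + q)
  T F T T  ✓ satisfies all
  T T F F  ✗ fails (q' + p' + s)
  T T F T  ✗ fails (r + s')
  T T T F  ✗ fails (q' + p' + s)
  T T T T  ✗ fails (q' + p')
4 of the 16 rows are models.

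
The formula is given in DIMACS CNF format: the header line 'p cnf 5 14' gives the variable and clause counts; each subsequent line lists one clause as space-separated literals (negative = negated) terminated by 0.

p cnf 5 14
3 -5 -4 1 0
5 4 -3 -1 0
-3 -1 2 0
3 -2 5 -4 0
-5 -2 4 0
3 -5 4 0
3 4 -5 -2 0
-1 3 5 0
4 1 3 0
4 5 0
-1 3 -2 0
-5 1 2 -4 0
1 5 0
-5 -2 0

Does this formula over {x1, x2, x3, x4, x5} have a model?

Branch on x4: set x4 = False.
From the singleton clause (x5), x5 = True.
From the singleton clause (¬x2), x2 = False.
From the singleton clause (x3), x3 = True.
From the singleton clause (¬x1), x1 = False.
Every clause now holds.
A satisfying assignment: x1 ↦ False; x2 ↦ False; x3 ↦ True; x4 ↦ False; x5 ↦ True.

Yes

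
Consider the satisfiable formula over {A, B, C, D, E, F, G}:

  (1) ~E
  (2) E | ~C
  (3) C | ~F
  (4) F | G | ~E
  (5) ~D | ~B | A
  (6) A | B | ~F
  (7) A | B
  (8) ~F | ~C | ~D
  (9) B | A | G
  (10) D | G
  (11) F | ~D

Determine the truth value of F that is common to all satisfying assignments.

False

Suppose F = 1.
From the singleton clause (~E), E = 0.
From the singleton clause (~C), C = 0.
But (C) is also a unit clause — contradiction.
So every satisfying assignment has F = False.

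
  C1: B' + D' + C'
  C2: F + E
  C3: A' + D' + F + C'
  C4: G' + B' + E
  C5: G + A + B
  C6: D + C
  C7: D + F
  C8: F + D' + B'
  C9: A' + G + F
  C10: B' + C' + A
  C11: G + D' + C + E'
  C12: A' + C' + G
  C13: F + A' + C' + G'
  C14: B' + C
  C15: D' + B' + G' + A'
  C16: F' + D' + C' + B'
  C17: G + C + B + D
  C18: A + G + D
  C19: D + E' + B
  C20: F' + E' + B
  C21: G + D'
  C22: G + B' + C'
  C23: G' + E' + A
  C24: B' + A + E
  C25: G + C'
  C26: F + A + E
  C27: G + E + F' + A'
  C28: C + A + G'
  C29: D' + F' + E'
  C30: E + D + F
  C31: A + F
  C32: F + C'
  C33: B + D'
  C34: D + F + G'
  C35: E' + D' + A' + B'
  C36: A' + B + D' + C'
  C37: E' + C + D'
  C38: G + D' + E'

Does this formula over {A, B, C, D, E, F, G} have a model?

Yes, satisfiable

Try F = 1.
Try D = 0.
From the singleton clause (C), C = 1.
From the singleton clause (G), G = 1.
Try B = 1.
From the singleton clause (E), E = 1.
From the singleton clause (A), A = 1.
Every clause now holds.
A satisfying assignment: A: 1, B: 1, C: 1, D: 0, E: 1, F: 1, G: 1.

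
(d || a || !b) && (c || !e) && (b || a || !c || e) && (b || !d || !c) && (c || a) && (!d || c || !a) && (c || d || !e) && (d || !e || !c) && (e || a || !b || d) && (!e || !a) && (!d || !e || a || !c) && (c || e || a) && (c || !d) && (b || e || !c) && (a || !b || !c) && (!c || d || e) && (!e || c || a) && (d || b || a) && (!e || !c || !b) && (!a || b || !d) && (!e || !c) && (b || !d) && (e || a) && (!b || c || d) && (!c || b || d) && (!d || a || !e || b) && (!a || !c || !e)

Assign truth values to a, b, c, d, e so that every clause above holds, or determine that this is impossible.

a ↦ true,  b ↦ true,  c ↦ true,  d ↦ true,  e ↦ false

Case c = true:
From the singleton clause (!e), e = false.
From the singleton clause (b), b = true.
From the singleton clause (a), a = true.
From the singleton clause (d), d = true.
All clauses are satisfied.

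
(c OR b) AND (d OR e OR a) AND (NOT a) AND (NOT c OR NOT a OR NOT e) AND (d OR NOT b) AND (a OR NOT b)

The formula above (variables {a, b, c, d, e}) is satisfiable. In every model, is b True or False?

Suppose b = true.
Unit clause (NOT a) forces a = false.
But (a) is also a unit clause — contradiction.
So every satisfying assignment has b = False.

False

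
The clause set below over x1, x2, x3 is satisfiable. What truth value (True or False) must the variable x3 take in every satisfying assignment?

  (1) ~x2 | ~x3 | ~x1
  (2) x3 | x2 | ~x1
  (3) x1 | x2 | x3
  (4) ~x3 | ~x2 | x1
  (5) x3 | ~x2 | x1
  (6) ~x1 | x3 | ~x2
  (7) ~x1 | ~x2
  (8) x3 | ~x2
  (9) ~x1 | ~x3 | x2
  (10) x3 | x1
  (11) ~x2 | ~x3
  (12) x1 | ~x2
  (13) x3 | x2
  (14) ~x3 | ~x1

Suppose x3 = 0.
From the singleton clause (~x2), x2 = 0.
But (x2) is also a unit clause — contradiction.
So every satisfying assignment has x3 = True.

True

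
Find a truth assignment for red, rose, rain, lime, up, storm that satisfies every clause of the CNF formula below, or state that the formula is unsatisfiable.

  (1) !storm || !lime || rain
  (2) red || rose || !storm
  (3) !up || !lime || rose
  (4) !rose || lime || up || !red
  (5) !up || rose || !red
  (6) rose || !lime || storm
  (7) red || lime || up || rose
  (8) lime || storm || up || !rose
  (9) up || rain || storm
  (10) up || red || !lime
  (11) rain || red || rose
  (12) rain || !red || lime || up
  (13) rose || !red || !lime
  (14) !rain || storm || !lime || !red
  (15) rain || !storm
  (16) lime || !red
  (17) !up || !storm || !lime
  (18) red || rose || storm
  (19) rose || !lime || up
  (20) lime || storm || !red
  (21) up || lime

red ↦ true; rose ↦ true; rain ↦ true; lime ↦ true; up ↦ false; storm ↦ true

Suppose rain = true.
Suppose lime = true.
Suppose up = false.
From the singleton clause (red), red = true.
From the singleton clause (rose), rose = true.
From the singleton clause (storm), storm = true.
All clauses are satisfied.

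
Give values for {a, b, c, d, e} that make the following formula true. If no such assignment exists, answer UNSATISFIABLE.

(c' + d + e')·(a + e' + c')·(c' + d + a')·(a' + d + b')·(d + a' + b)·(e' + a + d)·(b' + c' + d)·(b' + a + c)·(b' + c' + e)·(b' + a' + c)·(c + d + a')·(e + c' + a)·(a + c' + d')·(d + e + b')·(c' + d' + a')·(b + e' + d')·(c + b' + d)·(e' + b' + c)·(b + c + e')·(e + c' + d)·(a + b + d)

Branch on c: set c = 0.
Branch on b: set b = 0.
(e') alone gives e = 0.
Branch on d: set d = 1.
Every clause is now satisfied; a is unconstrained.

a: 1,  b: 0,  c: 0,  d: 1,  e: 0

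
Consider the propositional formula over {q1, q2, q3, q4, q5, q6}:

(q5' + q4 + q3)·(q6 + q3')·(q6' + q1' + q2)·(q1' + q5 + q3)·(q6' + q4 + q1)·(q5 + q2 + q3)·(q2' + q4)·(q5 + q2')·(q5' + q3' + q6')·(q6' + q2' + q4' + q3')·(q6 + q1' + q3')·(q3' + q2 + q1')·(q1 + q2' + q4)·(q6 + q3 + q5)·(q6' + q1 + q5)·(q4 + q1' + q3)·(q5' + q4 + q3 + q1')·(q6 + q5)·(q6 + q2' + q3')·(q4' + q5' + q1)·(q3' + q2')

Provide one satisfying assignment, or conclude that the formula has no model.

q1=1; q2=1; q3=0; q4=1; q5=1; q6=1

Suppose q6 = 1.
Suppose q1 = 1.
The clause (q2) is unit, so q2 = 1.
The clause (q4) is unit, so q4 = 1.
The clause (q5) is unit, so q5 = 1.
The clause (q3') is unit, so q3 = 0.
This assignment satisfies each clause.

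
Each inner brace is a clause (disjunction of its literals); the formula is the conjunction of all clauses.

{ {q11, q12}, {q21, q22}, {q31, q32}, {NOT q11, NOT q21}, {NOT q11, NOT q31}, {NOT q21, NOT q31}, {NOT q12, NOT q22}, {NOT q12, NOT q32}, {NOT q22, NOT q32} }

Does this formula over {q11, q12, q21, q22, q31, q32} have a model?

Unsatisfiable

Case q11 = true:
(NOT q21) alone gives q21 = false.
(q22) alone gives q22 = true.
(NOT q31) alone gives q31 = false.
(q32) alone gives q32 = true.
Now (NOT q32) is unsatisfied and unit — conflict.
Undo q11 and try q11 = false.
(q12) alone gives q12 = true.
(NOT q22) alone gives q22 = false.
(q21) alone gives q21 = true.
(NOT q31) alone gives q31 = false.
(q32) alone gives q32 = true.
Now (NOT q32) is unsatisfied and unit — conflict.
Either choice for q11 ends in contradiction.
No assignment satisfies every clause.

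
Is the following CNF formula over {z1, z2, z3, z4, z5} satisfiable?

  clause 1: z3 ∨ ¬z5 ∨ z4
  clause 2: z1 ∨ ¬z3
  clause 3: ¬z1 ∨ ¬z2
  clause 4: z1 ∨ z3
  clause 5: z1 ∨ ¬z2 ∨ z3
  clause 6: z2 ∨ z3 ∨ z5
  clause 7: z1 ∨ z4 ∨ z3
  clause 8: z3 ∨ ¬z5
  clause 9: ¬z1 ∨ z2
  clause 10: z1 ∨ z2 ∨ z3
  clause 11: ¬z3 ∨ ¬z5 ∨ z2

Branch on z1: set z1 = True.
(¬z2) alone gives z2 = False.
That conflicts with the unit clause (z2).
Backtrack on z1: now try z1 = False.
(¬z3) alone gives z3 = False.
That conflicts with the unit clause (z3).
Either choice for z1 ends in contradiction.
No assignment satisfies every clause.

Unsatisfiable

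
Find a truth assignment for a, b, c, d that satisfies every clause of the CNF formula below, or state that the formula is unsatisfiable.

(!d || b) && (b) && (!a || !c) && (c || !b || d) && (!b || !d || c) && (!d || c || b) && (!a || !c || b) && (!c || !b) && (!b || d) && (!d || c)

Unit clause (b) forces b = true.
Unit clause (!c) forces c = false.
Unit clause (d) forces d = true.
That conflicts with the unit clause (!d).

UNSATISFIABLE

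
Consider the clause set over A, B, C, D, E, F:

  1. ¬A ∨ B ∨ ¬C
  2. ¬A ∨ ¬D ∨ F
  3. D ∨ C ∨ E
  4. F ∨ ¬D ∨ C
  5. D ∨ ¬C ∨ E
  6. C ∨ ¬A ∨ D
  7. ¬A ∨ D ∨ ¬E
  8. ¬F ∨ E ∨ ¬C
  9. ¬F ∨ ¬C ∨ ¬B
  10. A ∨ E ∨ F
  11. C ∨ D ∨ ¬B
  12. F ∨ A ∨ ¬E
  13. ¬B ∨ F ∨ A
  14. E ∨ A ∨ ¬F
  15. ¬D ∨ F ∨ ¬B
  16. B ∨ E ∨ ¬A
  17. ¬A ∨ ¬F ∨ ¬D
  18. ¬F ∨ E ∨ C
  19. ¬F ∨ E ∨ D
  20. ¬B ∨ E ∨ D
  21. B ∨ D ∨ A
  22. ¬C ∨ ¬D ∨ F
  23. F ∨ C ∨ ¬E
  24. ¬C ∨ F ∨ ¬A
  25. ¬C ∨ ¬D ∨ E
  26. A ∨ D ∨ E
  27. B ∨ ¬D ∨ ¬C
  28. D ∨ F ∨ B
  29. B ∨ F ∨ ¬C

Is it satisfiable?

Branch on A: set A = False.
Branch on E: set E = True.
The clause (F) is unit, so F = True.
Branch on C: set C = False.
Branch on D: set D = True.
No clause remains; B is free.
A satisfying assignment: A=False; B=True; C=False; D=True; E=True; F=True.

Yes, satisfiable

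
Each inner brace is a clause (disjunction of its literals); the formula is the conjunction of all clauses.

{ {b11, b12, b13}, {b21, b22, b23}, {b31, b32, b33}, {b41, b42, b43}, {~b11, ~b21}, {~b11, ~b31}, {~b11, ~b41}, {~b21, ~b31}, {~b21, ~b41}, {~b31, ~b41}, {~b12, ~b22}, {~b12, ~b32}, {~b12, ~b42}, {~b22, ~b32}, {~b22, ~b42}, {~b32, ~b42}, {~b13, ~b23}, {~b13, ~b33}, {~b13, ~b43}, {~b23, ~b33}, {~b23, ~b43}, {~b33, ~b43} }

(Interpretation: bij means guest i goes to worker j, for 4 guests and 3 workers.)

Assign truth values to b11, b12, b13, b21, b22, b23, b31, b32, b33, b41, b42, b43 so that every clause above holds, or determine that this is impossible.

Case b11 = 0:
Case b12 = 1:
From the singleton clause (~b22), b22 = 0.
From the singleton clause (~b32), b32 = 0.
From the singleton clause (~b42), b42 = 0.
Case b21 = 1:
From the singleton clause (~b31), b31 = 0.
From the singleton clause (b33), b33 = 1.
From the singleton clause (~b41), b41 = 0.
From the singleton clause (b43), b43 = 1.
That conflicts with the unit clause (~b43).
So b21 must be the other value — set b21 = 0.
From the singleton clause (b23), b23 = 1.
From the singleton clause (~b13), b13 = 0.
From the singleton clause (~b33), b33 = 0.
From the singleton clause (b31), b31 = 1.
From the singleton clause (~b41), b41 = 0.
From the singleton clause (b43), b43 = 1.
That conflicts with the unit clause (~b43).
Both values of b21 lead to a conflict.
So b12 must be the other value — set b12 = 0.
From the singleton clause (b13), b13 = 1.
From the singleton clause (~b23), b23 = 0.
From the singleton clause (~b33), b33 = 0.
From the singleton clause (~b43), b43 = 0.
Case b21 = 1:
From the singleton clause (~b31), b31 = 0.
From the singleton clause (b32), b32 = 1.
From the singleton clause (~b41), b41 = 0.
From the singleton clause (b42), b42 = 1.
That conflicts with the unit clause (~b42).
So b21 must be the other value — set b21 = 0.
From the singleton clause (b22), b22 = 1.
From the singleton clause (~b32), b32 = 0.
From the singleton clause (b31), b31 = 1.
From the singleton clause (~b41), b41 = 0.
From the singleton clause (b42), b42 = 1.
That conflicts with the unit clause (~b42).
Both values of b21 lead to a conflict.
Both values of b12 lead to a conflict.
So b11 must be the other value — set b11 = 1.
From the singleton clause (~b21), b21 = 0.
From the singleton clause (~b31), b31 = 0.
From the singleton clause (~b41), b41 = 0.
Case b22 = 1:
From the singleton clause (~b12), b12 = 0.
From the singleton clause (~b32), b32 = 0.
From the singleton clause (b33), b33 = 1.
From the singleton clause (~b42), b42 = 0.
From the singleton clause (b43), b43 = 1.
That conflicts with the unit clause (~b43).
So b22 must be the other value — set b22 = 0.
From the singleton clause (b23), b23 = 1.
From the singleton clause (~b13), b13 = 0.
From the singleton clause (~b33), b33 = 0.
From the singleton clause (b32), b32 = 1.
From the singleton clause (~b12), b12 = 0.
From the singleton clause (~b42), b42 = 0.
From the singleton clause (b43), b43 = 1.
That conflicts with the unit clause (~b43).
Both values of b22 lead to a conflict.
Both values of b11 lead to a conflict.

UNSATISFIABLE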